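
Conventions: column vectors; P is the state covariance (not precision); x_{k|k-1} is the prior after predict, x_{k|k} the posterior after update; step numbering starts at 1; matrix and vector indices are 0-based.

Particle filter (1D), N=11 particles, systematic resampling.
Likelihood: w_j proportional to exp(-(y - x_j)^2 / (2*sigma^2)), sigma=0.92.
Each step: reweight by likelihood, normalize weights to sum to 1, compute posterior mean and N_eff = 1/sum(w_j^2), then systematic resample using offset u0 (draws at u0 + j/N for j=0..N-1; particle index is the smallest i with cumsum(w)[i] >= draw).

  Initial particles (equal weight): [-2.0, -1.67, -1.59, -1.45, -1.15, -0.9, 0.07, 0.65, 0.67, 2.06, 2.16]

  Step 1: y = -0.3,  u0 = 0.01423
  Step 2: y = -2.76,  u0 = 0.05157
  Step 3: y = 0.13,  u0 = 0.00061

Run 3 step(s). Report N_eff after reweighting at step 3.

N_eff = 7.9028

step 1: w=[0.0366, 0.0666, 0.0756, 0.0924, 0.1318, 0.1632, 0.1862, 0.1185, 0.1158, 0.0075, 0.0057]  mean=-0.5418  Neff=7.9191  idx=[0, 2, 3, 4, 4, 5, 5, 6, 6, 7, 8]
step 2: w=[0.3187, 0.1997, 0.1627, 0.0970, 0.0970, 0.0581, 0.0581, 0.0040, 0.0040, 0.0005, 0.0004]  mean=-1.5173  Neff=5.1675  idx=[0, 0, 0, 1, 1, 1, 2, 3, 4, 4, 6]
step 3: w=[0.0261, 0.0261, 0.0261, 0.0662, 0.0662, 0.0662, 0.0870, 0.1444, 0.1444, 0.1444, 0.2031]  mean=-1.2792  Neff=7.9028  idx=[0, 3, 4, 5, 7, 7, 8, 8, 9, 10, 10]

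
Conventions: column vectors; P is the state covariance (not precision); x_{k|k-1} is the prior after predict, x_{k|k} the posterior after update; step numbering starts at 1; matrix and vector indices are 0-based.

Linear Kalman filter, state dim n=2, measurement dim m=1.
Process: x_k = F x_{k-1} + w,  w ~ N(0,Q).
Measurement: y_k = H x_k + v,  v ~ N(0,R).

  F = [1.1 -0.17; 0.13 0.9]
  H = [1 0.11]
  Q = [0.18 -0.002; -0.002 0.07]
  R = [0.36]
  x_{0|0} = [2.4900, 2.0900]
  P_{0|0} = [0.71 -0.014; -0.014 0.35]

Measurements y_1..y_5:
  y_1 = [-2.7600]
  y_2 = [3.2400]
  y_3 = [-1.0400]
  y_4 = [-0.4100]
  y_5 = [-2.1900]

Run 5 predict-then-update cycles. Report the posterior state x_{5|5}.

step 1: x^-=[2.3837, 2.2047]  P^-=[1.0545 0.0324; 0.0324 0.3622]  S=[1.4260]  K=[0.7420; 0.0507]  nu=[-5.3862]  x^+=[-1.6127, 1.9317]  P^+=[0.2694 -0.0212; -0.0212 0.3586]
step 2: x^-=[-2.1023, 1.5289]  P^-=[0.5243 -0.0388; -0.0388 0.3600]  S=[0.8801]  K=[0.5909; 0.0009]  nu=[5.1742]  x^+=[0.9549, 1.5333]  P^+=[0.2170 -0.0393; -0.0393 0.3600]
step 3: x^-=[0.7897, 1.5041]  P^-=[0.4677 -0.0641; -0.0641 0.3561]  S=[0.8179]  K=[0.5632; -0.0305]  nu=[-1.9952]  x^+=[-0.3340, 1.5649]  P^+=[0.2083 -0.0501; -0.0501 0.3553]
step 4: x^-=[-0.6334, 1.3650]  P^-=[0.4610 -0.0750; -0.0750 0.3496]  S=[0.8087]  K=[0.5598; -0.0452]  nu=[0.0733]  x^+=[-0.5924, 1.3617]  P^+=[0.2075 -0.0546; -0.0546 0.3480]
step 5: x^-=[-0.8831, 1.1485]  P^-=[0.4616 -0.0784; -0.0784 0.3426]  S=[0.8085]  K=[0.5603; -0.0503]  nu=[-1.4332]  x^+=[-1.6861, 1.2206]  P^+=[0.2078 -0.0556; -0.0556 0.3406]

x_post = [-1.6861, 1.2206]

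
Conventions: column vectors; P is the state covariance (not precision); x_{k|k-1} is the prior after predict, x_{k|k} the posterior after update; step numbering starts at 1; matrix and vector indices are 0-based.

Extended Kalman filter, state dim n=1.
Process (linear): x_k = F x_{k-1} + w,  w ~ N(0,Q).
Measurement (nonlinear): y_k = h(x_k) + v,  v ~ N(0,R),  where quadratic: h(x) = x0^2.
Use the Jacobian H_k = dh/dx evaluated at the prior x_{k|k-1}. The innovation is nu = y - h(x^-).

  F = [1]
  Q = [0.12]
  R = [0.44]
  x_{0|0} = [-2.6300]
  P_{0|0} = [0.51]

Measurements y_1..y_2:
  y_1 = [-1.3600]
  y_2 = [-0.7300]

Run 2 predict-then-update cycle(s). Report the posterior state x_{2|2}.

step 1: x^-=[-2.6300]  P^-=[0.6300]  H_jac=[-5.2600]  S=[17.8706]  K=[-0.1854]  nu=[-8.2769]  x^+=[-1.0952]  P^+=[0.0155]
step 2: x^-=[-1.0952]  P^-=[0.1355]  H_jac=[-2.1904]  S=[1.0902]  K=[-0.2723]  nu=[-1.9294]  x^+=[-0.5698]  P^+=[0.0547]

x_post = [-0.5698]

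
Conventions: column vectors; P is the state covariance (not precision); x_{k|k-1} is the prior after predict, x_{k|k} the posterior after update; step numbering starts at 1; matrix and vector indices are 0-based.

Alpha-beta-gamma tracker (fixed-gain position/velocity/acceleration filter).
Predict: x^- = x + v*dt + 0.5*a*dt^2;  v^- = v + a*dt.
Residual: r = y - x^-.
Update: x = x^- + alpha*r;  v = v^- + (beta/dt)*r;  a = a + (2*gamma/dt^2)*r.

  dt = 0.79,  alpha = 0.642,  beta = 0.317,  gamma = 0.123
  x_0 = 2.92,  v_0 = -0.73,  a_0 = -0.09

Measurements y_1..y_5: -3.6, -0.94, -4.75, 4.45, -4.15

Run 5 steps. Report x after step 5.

step 1: x_pred=2.3152  r=-5.9152  x^+=-1.4824  v^+=-3.1747  a^+=-2.4216
step 2: x_pred=-4.7460  r=3.8060  x^+=-2.3025  v^+=-3.5605  a^+=-0.9214
step 3: x_pred=-5.4029  r=0.6529  x^+=-4.9837  v^+=-4.0264  a^+=-0.6640
step 4: x_pred=-8.3718  r=12.8218  x^+=-0.1402  v^+=0.5939  a^+=4.3899
step 5: x_pred=1.6989  r=-5.8489  x^+=-2.0561  v^+=1.7150  a^+=2.0845

x_post = -2.0561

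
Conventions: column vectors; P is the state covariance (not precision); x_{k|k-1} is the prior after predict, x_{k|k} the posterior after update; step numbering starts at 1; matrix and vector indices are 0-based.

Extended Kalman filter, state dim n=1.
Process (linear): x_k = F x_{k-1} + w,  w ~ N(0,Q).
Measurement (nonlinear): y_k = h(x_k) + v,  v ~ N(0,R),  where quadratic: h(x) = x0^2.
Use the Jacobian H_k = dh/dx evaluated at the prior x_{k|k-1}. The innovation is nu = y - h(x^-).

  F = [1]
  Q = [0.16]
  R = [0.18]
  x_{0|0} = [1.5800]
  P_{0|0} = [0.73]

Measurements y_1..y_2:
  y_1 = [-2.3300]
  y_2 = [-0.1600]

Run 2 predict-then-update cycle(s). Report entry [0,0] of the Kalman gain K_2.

step 1: x^-=[1.5800]  P^-=[0.8900]  H_jac=[3.1600]  S=[9.0672]  K=[0.3102]  nu=[-4.8264]  x^+=[0.0830]  P^+=[0.0177]
step 2: x^-=[0.0830]  P^-=[0.1777]  H_jac=[0.1660]  S=[0.1849]  K=[0.1595]  nu=[-0.1669]  x^+=[0.0564]  P^+=[0.1730]

K[0,0] = 0.1595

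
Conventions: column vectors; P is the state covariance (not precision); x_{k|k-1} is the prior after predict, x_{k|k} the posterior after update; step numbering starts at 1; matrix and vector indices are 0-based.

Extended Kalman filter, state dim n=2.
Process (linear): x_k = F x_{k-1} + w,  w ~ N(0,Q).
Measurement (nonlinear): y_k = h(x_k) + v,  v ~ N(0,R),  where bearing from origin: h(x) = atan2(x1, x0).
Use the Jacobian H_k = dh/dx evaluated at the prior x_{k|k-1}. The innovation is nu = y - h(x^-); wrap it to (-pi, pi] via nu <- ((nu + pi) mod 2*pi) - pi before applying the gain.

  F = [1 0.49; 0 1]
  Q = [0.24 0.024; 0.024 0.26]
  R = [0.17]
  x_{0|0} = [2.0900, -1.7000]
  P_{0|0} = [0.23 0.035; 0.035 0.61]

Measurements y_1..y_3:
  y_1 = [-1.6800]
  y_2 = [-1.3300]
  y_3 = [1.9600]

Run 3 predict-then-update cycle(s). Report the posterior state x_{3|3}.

step 1: x^-=[1.2570, -1.7000]  P^-=[0.6508 0.3579; 0.3579 0.8700]  H_jac=[0.3803 0.2812]  S=[0.4095]  K=[0.8502; 0.9299]  nu=[-0.7459]  x^+=[0.6228, -2.3936]  P^+=[0.3548 0.0342; 0.0342 0.5159]
step 2: x^-=[-0.5500, -2.3936]  P^-=[0.7521 0.3110; 0.3110 0.7759]  H_jac=[0.3968 -0.0912]  S=[0.2724]  K=[0.9917; 0.1933]  nu=[0.4667]  x^+=[-0.0873, -2.3034]  P^+=[0.4843 0.2588; 0.2588 0.7658]
step 3: x^-=[-1.2159, -2.3034]  P^-=[1.1617 0.6580; 0.6580 1.0258]  H_jac=[0.3395 -0.1792]  S=[0.2568]  K=[1.0768; 0.1541]  nu=[-2.2667]  x^+=[-3.6567, -2.6526]  P^+=[0.8640 0.6154; 0.6154 1.0197]

x_post = [-3.6567, -2.6526]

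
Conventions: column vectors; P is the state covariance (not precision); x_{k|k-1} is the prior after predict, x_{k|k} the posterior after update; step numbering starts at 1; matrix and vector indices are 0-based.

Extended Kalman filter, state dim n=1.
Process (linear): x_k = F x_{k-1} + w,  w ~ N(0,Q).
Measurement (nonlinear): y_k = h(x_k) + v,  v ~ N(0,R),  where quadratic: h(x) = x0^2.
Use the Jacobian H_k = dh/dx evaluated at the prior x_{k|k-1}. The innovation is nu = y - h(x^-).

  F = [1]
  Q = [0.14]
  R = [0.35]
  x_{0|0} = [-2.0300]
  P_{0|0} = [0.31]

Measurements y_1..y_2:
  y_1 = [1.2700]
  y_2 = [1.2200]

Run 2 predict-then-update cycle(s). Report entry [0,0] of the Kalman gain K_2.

step 1: x^-=[-2.0300]  P^-=[0.4500]  H_jac=[-4.0600]  S=[7.7676]  K=[-0.2352]  nu=[-2.8509]  x^+=[-1.3594]  P^+=[0.0203]
step 2: x^-=[-1.3594]  P^-=[0.1603]  H_jac=[-2.7189]  S=[1.5348]  K=[-0.2839]  nu=[-0.6281]  x^+=[-1.1811]  P^+=[0.0365]

K[0,0] = -0.2839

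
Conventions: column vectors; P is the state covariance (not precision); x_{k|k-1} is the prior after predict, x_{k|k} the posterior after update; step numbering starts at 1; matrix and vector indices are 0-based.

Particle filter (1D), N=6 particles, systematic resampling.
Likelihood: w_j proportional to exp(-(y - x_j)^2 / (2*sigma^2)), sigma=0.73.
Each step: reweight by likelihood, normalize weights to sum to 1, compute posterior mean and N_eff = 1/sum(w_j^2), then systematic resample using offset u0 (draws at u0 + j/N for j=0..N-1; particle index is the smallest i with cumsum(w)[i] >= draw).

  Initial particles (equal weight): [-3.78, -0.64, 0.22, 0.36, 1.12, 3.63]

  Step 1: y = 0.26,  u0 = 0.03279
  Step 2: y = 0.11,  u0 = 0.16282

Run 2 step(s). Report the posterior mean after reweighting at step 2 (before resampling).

step 1: w=[0.0000, 0.1582, 0.3377, 0.3351, 0.1690, 0.0000]  mean=0.2830  Neff=3.5724  idx=[1, 2, 2, 3, 3, 4]
step 2: w=[0.1219, 0.2044, 0.2044, 0.1949, 0.1949, 0.0794]  mean=0.2412  Neff=5.5331  idx=[1, 2, 2, 3, 4, 5]

post_mean = 0.2412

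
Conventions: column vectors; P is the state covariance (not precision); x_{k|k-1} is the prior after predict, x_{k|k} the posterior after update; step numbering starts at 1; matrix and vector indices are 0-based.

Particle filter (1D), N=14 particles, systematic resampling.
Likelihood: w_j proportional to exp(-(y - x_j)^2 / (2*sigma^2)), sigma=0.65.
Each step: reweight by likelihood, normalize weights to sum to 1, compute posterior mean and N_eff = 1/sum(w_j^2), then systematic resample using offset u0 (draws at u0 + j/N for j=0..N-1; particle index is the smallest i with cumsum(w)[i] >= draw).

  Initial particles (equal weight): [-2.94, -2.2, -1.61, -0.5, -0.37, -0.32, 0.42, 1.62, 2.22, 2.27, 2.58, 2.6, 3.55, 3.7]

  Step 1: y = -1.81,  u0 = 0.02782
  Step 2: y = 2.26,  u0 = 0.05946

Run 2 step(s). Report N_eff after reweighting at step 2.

step 1: w=[0.0959, 0.3629, 0.4143, 0.0570, 0.0373, 0.0314, 0.0012, 0.0000, 0.0000, 0.0000, 0.0000, 0.0000, 0.0000, 0.0000]  mean=-1.7991  Neff=3.1431  idx=[0, 1, 1, 1, 1, 1, 1, 2, 2, 2, 2, 2, 3, 4]
step 2: w=[0.0000, 0.0000, 0.0000, 0.0000, 0.0000, 0.0000, 0.0000, 0.0001, 0.0001, 0.0001, 0.0001, 0.0001, 0.3037, 0.6960]  mean=-0.4098  Neff=1.7340  idx=[12, 12, 12, 12, 13, 13, 13, 13, 13, 13, 13, 13, 13, 13]

N_eff = 1.7340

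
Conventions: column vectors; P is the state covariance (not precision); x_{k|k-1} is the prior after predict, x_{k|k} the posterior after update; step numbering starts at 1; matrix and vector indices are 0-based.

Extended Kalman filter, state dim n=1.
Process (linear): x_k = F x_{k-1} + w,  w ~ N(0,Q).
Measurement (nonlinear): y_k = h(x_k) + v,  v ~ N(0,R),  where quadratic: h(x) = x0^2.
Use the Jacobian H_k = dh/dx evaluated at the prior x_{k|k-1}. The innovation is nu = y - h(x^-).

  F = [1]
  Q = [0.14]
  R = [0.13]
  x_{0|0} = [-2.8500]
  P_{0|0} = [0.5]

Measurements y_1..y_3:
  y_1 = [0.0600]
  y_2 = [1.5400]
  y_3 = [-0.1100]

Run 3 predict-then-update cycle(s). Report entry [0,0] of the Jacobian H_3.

step 1: x^-=[-2.8500]  P^-=[0.6400]  H_jac=[-5.7000]  S=[20.9236]  K=[-0.1743]  nu=[-8.0625]  x^+=[-1.4443]  P^+=[0.0040]
step 2: x^-=[-1.4443]  P^-=[0.1440]  H_jac=[-2.8886]  S=[1.3314]  K=[-0.3124]  nu=[-0.5460]  x^+=[-1.2737]  P^+=[0.0141]
step 3: x^-=[-1.2737]  P^-=[0.1541]  H_jac=[-2.5475]  S=[1.1298]  K=[-0.3474]  nu=[-1.7324]  x^+=[-0.6719]  P^+=[0.0177]

H_jac[0,0] = -2.5475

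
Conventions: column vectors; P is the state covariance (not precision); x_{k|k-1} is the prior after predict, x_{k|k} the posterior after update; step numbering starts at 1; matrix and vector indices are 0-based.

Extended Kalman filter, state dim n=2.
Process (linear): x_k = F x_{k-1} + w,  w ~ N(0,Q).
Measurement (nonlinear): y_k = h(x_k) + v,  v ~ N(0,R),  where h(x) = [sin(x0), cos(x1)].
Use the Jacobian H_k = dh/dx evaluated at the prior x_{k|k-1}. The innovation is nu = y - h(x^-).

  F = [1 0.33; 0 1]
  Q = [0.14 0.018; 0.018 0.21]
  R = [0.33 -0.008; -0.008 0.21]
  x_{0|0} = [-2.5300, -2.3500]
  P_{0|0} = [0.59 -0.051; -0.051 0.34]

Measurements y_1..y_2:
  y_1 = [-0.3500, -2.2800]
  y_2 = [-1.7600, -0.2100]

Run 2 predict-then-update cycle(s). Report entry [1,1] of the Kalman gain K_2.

step 1: x^-=[-3.3055, -2.3500]  P^-=[0.7334 0.0792; 0.0792 0.5500]  H_jac=[-0.9866 0.0000; 0.0000 0.7115]  S=[1.0438 -0.0636; -0.0636 0.4884]  K=[-0.6916 0.0253; -0.0263 0.7978]  nu=[-0.5132, -1.5773]  x^+=[-2.9905, -3.5949]  P^+=[0.2315 0.0153; 0.0153 0.2358]
step 2: x^-=[-4.1768, -3.5949]  P^-=[0.4073 0.1111; 0.1111 0.4458]  H_jac=[-0.5103 0.0000; 0.0000 -0.4379]  S=[0.4361 0.0168; 0.0168 0.2955]  K=[-0.4713 -0.1378; -0.1047 -0.6547]  nu=[-2.6200, 0.6890]  x^+=[-3.0369, -3.7716]  P^+=[0.3026 0.0575; 0.0575 0.3120]

K[1,1] = -0.6547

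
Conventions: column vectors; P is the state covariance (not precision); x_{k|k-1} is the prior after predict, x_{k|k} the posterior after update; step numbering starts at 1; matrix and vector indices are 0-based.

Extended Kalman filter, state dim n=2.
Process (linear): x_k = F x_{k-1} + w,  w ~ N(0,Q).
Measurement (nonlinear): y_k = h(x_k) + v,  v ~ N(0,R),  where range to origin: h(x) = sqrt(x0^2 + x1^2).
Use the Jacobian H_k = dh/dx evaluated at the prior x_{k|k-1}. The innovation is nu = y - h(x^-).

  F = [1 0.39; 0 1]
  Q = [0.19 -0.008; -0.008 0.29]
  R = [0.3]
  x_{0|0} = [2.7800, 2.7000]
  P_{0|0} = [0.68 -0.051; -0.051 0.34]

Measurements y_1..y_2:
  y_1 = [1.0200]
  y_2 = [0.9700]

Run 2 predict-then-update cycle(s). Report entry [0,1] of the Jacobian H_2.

step 1: x^-=[3.8330, 2.7000]  P^-=[0.8819 0.0736; 0.0736 0.6300]  H_jac=[0.8175 0.5759]  S=[1.1677]  K=[0.6538; 0.3622]  nu=[-3.6685]  x^+=[1.4347, 1.3712]  P^+=[0.3828 -0.2029; -0.2029 0.4768]
step 2: x^-=[1.9694, 1.3712]  P^-=[0.4871 -0.0250; -0.0250 0.7668]  H_jac=[0.8207 0.5714]  S=[0.8550]  K=[0.4509; 0.4885]  nu=[-1.4297]  x^+=[1.3248, 0.6728]  P^+=[0.3133 -0.2133; -0.2133 0.5628]

H_jac[0,1] = 0.5714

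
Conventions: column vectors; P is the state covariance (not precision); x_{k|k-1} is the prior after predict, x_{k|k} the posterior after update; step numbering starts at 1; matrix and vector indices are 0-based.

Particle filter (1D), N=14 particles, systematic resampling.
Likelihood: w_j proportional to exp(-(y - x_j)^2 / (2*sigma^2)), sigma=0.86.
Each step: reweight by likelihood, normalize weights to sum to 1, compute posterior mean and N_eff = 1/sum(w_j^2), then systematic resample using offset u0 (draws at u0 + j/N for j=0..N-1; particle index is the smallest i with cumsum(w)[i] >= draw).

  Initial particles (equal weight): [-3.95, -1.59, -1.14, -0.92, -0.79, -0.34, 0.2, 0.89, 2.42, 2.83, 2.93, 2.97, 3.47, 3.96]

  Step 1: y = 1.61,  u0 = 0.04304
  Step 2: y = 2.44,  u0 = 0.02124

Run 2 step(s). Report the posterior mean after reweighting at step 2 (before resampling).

post_mean = 2.5542

step 1: w=[0.0000, 0.0004, 0.0021, 0.0047, 0.0073, 0.0273, 0.0930, 0.2512, 0.2289, 0.1304, 0.1098, 0.1021, 0.0344, 0.0085]  mean=1.9207  Neff=6.0358  idx=[6, 6, 7, 7, 7, 8, 8, 8, 8, 9, 10, 10, 11, 12]
step 2: w=[0.0039, 0.0039, 0.0230, 0.0230, 0.0230, 0.1166, 0.1166, 0.1166, 0.1166, 0.1052, 0.0991, 0.0991, 0.0964, 0.0569]  mean=2.5542  Neff=10.0751  idx=[2, 5, 5, 6, 6, 7, 8, 8, 9, 10, 10, 11, 12, 13]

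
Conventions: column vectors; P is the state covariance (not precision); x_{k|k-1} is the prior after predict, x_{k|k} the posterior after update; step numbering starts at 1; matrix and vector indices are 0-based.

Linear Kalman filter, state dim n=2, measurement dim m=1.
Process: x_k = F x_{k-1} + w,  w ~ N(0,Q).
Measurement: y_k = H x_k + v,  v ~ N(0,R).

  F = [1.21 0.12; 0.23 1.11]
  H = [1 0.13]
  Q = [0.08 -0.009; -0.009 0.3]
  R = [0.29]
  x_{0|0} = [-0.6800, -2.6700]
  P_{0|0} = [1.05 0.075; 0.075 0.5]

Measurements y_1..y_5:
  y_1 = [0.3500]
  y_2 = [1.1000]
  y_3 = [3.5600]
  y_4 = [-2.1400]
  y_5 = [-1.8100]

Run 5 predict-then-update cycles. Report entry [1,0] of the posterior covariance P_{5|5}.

P_post[1,0] = -0.0553

step 1: x^-=[-1.1432, -3.1201]  P^-=[1.6463 0.4526; 0.4526 1.0099]  S=[2.0710]  K=[0.8233; 0.2819]  nu=[1.8988]  x^+=[0.4201, -2.5848]  P^+=[0.2424 -0.0281; -0.0281 0.8453]
step 2: x^-=[0.1982, -2.7724]  P^-=[0.4389 0.1325; 0.1325 1.3399]  S=[0.7860]  K=[0.5803; 0.3902]  nu=[1.2622]  x^+=[0.9307, -2.2799]  P^+=[0.1742 -0.0455; -0.0455 1.2202]
step 3: x^-=[0.8526, -2.3167]  P^-=[0.3394 0.1397; 0.1397 1.7895]  S=[0.6960]  K=[0.5138; 0.5349]  nu=[3.0086]  x^+=[2.3983, -0.7072]  P^+=[0.1557 -0.0516; -0.0516 1.5903]
step 4: x^-=[2.8171, -0.2334]  P^-=[0.3159 0.1754; 0.1754 2.2413]  S=[0.6894]  K=[0.4913; 0.6771]  nu=[-4.9268]  x^+=[0.3966, -3.5695]  P^+=[0.1495 -0.0539; -0.0539 1.9252]
step 5: x^-=[0.0515, -3.8709]  P^-=[0.3109 0.2151; 0.2151 2.6524]  S=[0.7017]  K=[0.4830; 0.7980]  nu=[-1.3583]  x^+=[-0.6045, -4.9549]  P^+=[0.1473 -0.0553; -0.0553 2.2056]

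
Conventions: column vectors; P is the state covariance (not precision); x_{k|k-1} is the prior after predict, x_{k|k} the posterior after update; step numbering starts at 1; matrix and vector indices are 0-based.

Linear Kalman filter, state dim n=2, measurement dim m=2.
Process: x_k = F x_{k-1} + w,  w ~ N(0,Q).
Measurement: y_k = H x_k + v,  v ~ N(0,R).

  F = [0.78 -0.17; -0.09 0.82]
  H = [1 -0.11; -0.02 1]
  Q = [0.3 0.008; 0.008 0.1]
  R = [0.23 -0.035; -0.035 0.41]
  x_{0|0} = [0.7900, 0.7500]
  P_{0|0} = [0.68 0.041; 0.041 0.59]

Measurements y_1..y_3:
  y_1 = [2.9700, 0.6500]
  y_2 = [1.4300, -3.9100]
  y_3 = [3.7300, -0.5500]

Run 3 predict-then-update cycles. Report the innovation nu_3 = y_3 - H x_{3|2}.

innov = [2.2580, 0.6853]

step 1: x^-=[0.4887, 0.5439]  P^-=[0.7199 -0.0951; -0.0951 0.4962]  S=[0.9768 -0.1993; -0.1993 0.9103]  K=[0.7570 0.0454; -0.0436 0.5376]  nu=[2.5411, 0.1159]  x^+=[2.4175, 0.4955]  P^+=[0.1720 -0.0044; -0.0044 0.2219]
step 2: x^-=[1.8014, 0.1887]  P^-=[0.4122 -0.0379; -0.0379 0.2512]  S=[0.6536 -0.1089; -0.1089 0.6629]  K=[0.6431 0.0360; -0.0380 0.3739]  nu=[-0.3506, -4.0627]  x^+=[1.4297, -1.3169]  P^+=[0.1461 -0.0048; -0.0048 0.1545]
step 3: x^-=[1.3390, -1.2085]  P^-=[0.3946 -0.0270; -0.0270 0.2058]  S=[0.6331 -0.0926; -0.0926 0.6170]  K=[0.6337 0.0386; -0.0301 0.3299]  nu=[2.2580, 0.6853]  x^+=[2.7964, -1.0505]  P^+=[0.1440 -0.0035; -0.0035 0.1362]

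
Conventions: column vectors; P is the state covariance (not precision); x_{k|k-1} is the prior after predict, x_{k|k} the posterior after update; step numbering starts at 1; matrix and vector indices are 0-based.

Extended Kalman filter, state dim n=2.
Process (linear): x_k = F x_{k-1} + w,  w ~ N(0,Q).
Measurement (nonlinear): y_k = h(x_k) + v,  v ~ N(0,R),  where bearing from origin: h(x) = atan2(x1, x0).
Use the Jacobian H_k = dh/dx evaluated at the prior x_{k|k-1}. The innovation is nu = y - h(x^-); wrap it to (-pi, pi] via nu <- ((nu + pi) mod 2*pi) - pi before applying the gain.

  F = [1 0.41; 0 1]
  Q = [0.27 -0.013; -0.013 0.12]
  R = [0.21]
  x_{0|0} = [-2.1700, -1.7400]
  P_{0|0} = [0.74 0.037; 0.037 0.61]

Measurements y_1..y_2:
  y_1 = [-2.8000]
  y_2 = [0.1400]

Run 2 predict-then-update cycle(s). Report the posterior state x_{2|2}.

x_post = [-3.0894, -3.0106]

step 1: x^-=[-2.8834, -1.7400]  P^-=[1.1429 0.2741; 0.2741 0.7300]  H_jac=[0.1534 -0.2542]  S=[0.2627]  K=[0.4022; -0.5464]  nu=[-0.2014]  x^+=[-2.9644, -1.6300]  P^+=[1.1004 0.3318; 0.3318 0.6516]
step 2: x^-=[-3.6327, -1.6300]  P^-=[1.7520 0.5860; 0.5860 0.7716]  H_jac=[0.1028 -0.2291]  S=[0.2414]  K=[0.1900; -0.4828]  nu=[2.8598]  x^+=[-3.0894, -3.0106]  P^+=[1.7433 0.6081; 0.6081 0.7153]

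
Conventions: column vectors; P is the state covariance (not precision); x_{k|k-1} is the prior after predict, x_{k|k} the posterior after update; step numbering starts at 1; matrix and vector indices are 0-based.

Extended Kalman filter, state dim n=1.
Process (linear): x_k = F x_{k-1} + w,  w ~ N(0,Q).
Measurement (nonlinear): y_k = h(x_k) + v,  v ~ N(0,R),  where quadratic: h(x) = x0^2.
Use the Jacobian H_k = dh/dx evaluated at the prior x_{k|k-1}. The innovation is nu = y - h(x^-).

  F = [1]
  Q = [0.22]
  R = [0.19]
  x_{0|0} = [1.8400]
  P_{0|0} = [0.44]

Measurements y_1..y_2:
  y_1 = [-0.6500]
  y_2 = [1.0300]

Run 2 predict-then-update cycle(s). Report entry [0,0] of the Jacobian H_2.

step 1: x^-=[1.8400]  P^-=[0.6600]  H_jac=[3.6800]  S=[9.1280]  K=[0.2661]  nu=[-4.0356]  x^+=[0.7662]  P^+=[0.0137]
step 2: x^-=[0.7662]  P^-=[0.2337]  H_jac=[1.5324]  S=[0.7389]  K=[0.4848]  nu=[0.4429]  x^+=[0.9809]  P^+=[0.0601]

H_jac[0,0] = 1.5324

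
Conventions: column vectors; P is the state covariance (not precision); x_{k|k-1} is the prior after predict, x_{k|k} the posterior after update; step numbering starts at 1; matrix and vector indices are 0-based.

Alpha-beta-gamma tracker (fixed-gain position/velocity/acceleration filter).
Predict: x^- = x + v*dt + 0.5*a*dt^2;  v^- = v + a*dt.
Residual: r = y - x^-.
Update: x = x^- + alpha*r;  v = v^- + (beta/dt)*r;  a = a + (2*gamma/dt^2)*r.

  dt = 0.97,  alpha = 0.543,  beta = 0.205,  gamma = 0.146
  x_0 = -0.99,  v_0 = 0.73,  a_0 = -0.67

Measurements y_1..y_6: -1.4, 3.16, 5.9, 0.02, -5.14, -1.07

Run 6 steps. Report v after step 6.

step 1: x_pred=-0.5971  r=-0.8029  x^+=-1.0331  v^+=-0.0896  a^+=-0.9192
step 2: x_pred=-1.5524  r=4.7124  x^+=1.0064  v^+=0.0147  a^+=0.5433
step 3: x_pred=1.2763  r=4.6237  x^+=3.7870  v^+=1.5189  a^+=1.9782
step 4: x_pred=6.1909  r=-6.1709  x^+=2.8401  v^+=2.1336  a^+=0.0631
step 5: x_pred=4.9394  r=-10.0794  x^+=-0.5337  v^+=0.0646  a^+=-3.0649
step 6: x_pred=-1.9130  r=0.8430  x^+=-1.4552  v^+=-2.7302  a^+=-2.8033

v_post = -2.7302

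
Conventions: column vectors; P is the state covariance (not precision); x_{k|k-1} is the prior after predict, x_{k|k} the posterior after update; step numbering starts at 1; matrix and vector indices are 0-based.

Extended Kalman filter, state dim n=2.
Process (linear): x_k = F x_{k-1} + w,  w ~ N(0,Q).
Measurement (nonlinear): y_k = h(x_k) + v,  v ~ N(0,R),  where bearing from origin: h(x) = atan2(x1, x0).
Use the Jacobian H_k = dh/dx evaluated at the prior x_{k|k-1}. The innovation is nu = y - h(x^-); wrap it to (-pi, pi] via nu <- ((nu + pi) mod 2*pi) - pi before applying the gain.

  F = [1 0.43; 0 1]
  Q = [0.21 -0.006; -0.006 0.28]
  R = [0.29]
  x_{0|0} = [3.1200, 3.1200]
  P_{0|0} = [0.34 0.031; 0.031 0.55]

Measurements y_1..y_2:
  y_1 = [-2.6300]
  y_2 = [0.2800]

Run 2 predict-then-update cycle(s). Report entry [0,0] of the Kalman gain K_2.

K[0,0] = -0.1016

step 1: x^-=[4.4616, 3.1200]  P^-=[0.6784 0.2615; 0.2615 0.8300]  H_jac=[-0.1053 0.1505]  S=[0.3080]  K=[-0.1040; 0.3162]  nu=[3.0429]  x^+=[4.1451, 4.0823]  P^+=[0.6750 0.2716; 0.2716 0.7992]
step 2: x^-=[5.9004, 4.0823]  P^-=[1.2664 0.6093; 0.6093 1.0792]  H_jac=[-0.0793 0.1146]  S=[0.3011]  K=[-0.1016; 0.2504]  nu=[-0.3252]  x^+=[5.9335, 4.0008]  P^+=[1.2633 0.6169; 0.6169 1.0603]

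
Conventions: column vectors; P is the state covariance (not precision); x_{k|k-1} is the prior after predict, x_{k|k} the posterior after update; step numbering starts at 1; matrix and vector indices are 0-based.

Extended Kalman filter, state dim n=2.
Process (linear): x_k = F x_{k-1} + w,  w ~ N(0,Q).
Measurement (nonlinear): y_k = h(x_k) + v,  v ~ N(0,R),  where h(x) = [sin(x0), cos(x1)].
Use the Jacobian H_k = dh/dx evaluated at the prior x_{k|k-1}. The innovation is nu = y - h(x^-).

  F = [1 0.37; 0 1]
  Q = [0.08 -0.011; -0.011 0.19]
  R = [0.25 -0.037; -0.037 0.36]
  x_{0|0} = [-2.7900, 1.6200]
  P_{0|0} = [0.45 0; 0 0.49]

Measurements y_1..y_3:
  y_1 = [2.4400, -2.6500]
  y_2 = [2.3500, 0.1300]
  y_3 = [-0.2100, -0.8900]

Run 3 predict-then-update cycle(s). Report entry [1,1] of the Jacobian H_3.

step 1: x^-=[-2.1906, 1.6200]  P^-=[0.5971 0.1703; 0.1703 0.6800]  H_jac=[-0.5809 0.0000; 0.0000 -0.9988]  S=[0.4515 0.0618; 0.0618 1.0384]  K=[-0.7519 -0.1191; -0.1306 -0.6463]  nu=[3.2540, -2.6008]  x^+=[-4.3277, 2.8758]  P^+=[0.3160 0.0151; 0.0151 0.2281]
step 2: x^-=[-3.2637, 2.8758]  P^-=[0.4384 0.0885; 0.0885 0.4181]  H_jac=[-0.9926 0.0000; 0.0000 -0.2626]  S=[0.6819 -0.0139; -0.0139 0.3888]  K=[-0.6398 -0.0827; -0.1346 -0.2872]  nu=[2.2282, 1.0949]  x^+=[-4.7799, 2.2614]  P^+=[0.1581 0.0232; 0.0232 0.3748]
step 3: x^-=[-3.9432, 2.2614]  P^-=[0.3065 0.1509; 0.1509 0.5648]  H_jac=[-0.6956 0.0000; 0.0000 -0.7709]  S=[0.3983 0.0439; 0.0439 0.6956]  K=[-0.5205 -0.1343; -0.1958 -0.6135]  nu=[-0.9285, -0.2530]  x^+=[-3.4259, 2.5984]  P^+=[0.1799 0.0378; 0.0378 0.2771]

H_jac[1,1] = -0.7709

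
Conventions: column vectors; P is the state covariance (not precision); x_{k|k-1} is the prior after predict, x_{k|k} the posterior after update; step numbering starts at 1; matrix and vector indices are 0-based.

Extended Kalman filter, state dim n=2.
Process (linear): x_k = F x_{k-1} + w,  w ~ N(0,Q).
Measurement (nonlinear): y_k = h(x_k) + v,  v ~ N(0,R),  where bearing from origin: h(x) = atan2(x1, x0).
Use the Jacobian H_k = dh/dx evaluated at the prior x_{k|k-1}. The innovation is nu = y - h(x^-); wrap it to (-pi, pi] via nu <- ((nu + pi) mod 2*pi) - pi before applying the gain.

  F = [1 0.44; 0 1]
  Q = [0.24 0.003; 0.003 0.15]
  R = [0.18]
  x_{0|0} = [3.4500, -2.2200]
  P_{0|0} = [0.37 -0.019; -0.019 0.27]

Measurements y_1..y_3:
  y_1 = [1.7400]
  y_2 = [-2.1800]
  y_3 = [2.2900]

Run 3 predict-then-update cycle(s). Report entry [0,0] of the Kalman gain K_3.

K[0,0] = 1.2250

step 1: x^-=[2.4732, -2.2200]  P^-=[0.6456 0.1028; 0.1028 0.4200]  H_jac=[0.2010 0.2239]  S=[0.2364]  K=[0.6463; 0.4852]  nu=[2.4715]  x^+=[4.0704, -1.0207]  P^+=[0.5468 0.0287; 0.0287 0.3643]
step 2: x^-=[3.6213, -1.0207]  P^-=[0.8826 0.1920; 0.1920 0.5143]  H_jac=[0.0721 0.2558]  S=[0.2253]  K=[0.5004; 0.6454]  nu=[-1.9053]  x^+=[2.6680, -2.2503]  P^+=[0.8262 0.1192; 0.1192 0.4205]
step 3: x^-=[1.6778, -2.2503]  P^-=[1.2525 0.3072; 0.3072 0.5705]  H_jac=[0.2856 0.2130]  S=[0.3454]  K=[1.2250; 0.6058]  nu=[-3.0631]  x^+=[-2.0746, -4.1058]  P^+=[0.7341 0.0509; 0.0509 0.4437]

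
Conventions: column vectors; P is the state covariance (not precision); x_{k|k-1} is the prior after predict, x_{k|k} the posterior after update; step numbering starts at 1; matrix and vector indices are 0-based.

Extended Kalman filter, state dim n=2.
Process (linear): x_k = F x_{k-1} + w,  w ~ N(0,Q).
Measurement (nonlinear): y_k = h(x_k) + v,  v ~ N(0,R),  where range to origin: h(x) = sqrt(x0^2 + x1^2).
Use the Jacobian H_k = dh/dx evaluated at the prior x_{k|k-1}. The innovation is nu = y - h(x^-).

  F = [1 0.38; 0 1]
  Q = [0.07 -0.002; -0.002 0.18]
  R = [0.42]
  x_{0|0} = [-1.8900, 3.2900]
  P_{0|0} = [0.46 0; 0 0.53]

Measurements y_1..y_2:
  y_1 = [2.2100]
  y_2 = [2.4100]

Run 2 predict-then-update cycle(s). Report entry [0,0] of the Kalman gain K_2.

step 1: x^-=[-0.6398, 3.2900]  P^-=[0.6065 0.1994; 0.1994 0.7100]  H_jac=[-0.1909 0.9816]  S=[1.0515]  K=[0.0760; 0.6266]  nu=[-1.1416]  x^+=[-0.7266, 2.5746]  P^+=[0.6005 0.1493; 0.1493 0.2971]
step 2: x^-=[0.2518, 2.5746]  P^-=[0.8268 0.2602; 0.2602 0.4771]  H_jac=[0.0973 0.9953]  S=[0.9509]  K=[0.3570; 0.5260]  nu=[-0.1769]  x^+=[0.1886, 2.4816]  P^+=[0.7057 0.0816; 0.0816 0.2140]

K[0,0] = 0.3570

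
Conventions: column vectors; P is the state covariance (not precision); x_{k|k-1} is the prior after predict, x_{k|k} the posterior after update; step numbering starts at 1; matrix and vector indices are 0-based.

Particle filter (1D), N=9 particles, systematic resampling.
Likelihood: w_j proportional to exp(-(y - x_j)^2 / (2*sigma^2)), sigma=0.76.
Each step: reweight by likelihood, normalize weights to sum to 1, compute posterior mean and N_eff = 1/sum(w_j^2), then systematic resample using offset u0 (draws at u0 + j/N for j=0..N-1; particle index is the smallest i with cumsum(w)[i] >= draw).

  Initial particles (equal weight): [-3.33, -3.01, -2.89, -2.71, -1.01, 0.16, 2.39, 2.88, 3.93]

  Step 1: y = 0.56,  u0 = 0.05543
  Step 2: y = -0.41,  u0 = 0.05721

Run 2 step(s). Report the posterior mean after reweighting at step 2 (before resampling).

step 1: w=[0.0000, 0.0000, 0.0000, 0.0001, 0.1123, 0.8262, 0.0523, 0.0090, 0.0001]  mean=0.1693  Neff=1.4326  idx=[4, 5, 5, 5, 5, 5, 5, 5, 6]
step 2: w=[0.1217, 0.1254, 0.1254, 0.1254, 0.1254, 0.1254, 0.1254, 0.1254, 0.0002]  mean=0.0180  Neff=8.0022  idx=[0, 1, 2, 3, 4, 4, 5, 6, 7]

post_mean = 0.0180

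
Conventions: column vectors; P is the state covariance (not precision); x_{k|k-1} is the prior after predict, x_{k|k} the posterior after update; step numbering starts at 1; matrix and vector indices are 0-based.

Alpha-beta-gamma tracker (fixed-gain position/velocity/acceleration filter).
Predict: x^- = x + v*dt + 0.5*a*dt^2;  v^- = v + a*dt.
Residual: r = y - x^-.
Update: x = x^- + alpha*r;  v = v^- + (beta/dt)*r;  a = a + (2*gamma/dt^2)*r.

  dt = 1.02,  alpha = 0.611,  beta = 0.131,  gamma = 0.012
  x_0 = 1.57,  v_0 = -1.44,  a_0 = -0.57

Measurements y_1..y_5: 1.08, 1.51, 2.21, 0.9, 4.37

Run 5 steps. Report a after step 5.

step 1: x_pred=-0.1953  r=1.2753  x^+=0.5839  v^+=-1.8576  a^+=-0.5406
step 2: x_pred=-1.5921  r=3.1021  x^+=0.3033  v^+=-2.0106  a^+=-0.4690
step 3: x_pred=-1.9915  r=4.2015  x^+=0.5756  v^+=-1.9494  a^+=-0.3721
step 4: x_pred=-1.6063  r=2.5063  x^+=-0.0750  v^+=-2.0070  a^+=-0.3143
step 5: x_pred=-2.2856  r=6.6556  x^+=1.7810  v^+=-1.4728  a^+=-0.1608

a_post = -0.1608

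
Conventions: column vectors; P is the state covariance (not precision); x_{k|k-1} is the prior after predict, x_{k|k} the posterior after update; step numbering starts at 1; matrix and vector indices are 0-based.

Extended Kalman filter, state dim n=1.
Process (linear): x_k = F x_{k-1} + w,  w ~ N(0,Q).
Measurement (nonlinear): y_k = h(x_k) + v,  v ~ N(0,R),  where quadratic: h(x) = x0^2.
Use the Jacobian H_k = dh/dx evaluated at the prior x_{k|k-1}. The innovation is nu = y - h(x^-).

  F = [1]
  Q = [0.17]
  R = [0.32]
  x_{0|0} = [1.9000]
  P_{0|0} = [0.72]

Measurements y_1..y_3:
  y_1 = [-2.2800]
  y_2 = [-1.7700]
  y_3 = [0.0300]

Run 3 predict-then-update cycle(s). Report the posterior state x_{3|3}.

step 1: x^-=[1.9000]  P^-=[0.8900]  H_jac=[3.8000]  S=[13.1716]  K=[0.2568]  nu=[-5.8900]  x^+=[0.3877]  P^+=[0.0216]
step 2: x^-=[0.3877]  P^-=[0.1916]  H_jac=[0.7753]  S=[0.4352]  K=[0.3414]  nu=[-1.9203]  x^+=[-0.2679]  P^+=[0.1409]
step 3: x^-=[-0.2679]  P^-=[0.3109]  H_jac=[-0.5358]  S=[0.4093]  K=[-0.4070]  nu=[-0.0418]  x^+=[-0.2509]  P^+=[0.2431]

x_post = [-0.2509]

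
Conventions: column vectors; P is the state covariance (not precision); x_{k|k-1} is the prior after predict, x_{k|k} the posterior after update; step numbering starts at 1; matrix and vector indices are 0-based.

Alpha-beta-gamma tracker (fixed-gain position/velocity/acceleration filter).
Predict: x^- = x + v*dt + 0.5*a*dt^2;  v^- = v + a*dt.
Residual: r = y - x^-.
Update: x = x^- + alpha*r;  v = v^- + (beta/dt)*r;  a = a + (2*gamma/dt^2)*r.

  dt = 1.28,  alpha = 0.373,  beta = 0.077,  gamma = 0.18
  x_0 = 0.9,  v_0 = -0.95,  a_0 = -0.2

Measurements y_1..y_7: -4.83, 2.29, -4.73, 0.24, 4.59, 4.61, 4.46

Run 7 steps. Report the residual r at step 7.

resid = -13.1742

step 1: x_pred=-0.4798  r=-4.3502  x^+=-2.1024  v^+=-1.4677  a^+=-1.1558
step 2: x_pred=-4.9280  r=7.2180  x^+=-2.2357  v^+=-2.5130  a^+=0.4301
step 3: x_pred=-5.0999  r=0.3699  x^+=-4.9619  v^+=-1.9401  a^+=0.5114
step 4: x_pred=-7.0264  r=7.2664  x^+=-4.3160  v^+=-0.8484  a^+=2.1080
step 5: x_pred=-3.6751  r=8.2651  x^+=-0.5922  v^+=2.3470  a^+=3.9241
step 6: x_pred=5.6266  r=-1.0166  x^+=5.2474  v^+=7.3087  a^+=3.7007
step 7: x_pred=17.6342  r=-13.1742  x^+=12.7202  v^+=11.2531  a^+=0.8060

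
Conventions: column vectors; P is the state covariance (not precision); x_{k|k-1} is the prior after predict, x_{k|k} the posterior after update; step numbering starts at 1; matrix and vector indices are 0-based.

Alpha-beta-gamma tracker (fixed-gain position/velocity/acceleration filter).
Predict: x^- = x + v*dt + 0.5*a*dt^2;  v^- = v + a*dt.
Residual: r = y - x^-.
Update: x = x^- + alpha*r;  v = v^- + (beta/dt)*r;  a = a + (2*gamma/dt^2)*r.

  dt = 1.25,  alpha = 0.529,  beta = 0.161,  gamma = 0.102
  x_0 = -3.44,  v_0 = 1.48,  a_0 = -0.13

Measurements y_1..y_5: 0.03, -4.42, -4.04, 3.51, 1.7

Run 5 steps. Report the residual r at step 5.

resid = 2.4163

step 1: x_pred=-1.6916  r=1.7216  x^+=-0.7809  v^+=1.5392  a^+=0.0948
step 2: x_pred=1.2172  r=-5.6372  x^+=-1.7649  v^+=0.9316  a^+=-0.6412
step 3: x_pred=-1.1013  r=-2.9387  x^+=-2.6559  v^+=-0.2484  a^+=-1.0249
step 4: x_pred=-3.7671  r=7.2771  x^+=0.0825  v^+=-0.5923  a^+=-0.0748
step 5: x_pred=-0.7163  r=2.4163  x^+=0.5619  v^+=-0.3746  a^+=0.2407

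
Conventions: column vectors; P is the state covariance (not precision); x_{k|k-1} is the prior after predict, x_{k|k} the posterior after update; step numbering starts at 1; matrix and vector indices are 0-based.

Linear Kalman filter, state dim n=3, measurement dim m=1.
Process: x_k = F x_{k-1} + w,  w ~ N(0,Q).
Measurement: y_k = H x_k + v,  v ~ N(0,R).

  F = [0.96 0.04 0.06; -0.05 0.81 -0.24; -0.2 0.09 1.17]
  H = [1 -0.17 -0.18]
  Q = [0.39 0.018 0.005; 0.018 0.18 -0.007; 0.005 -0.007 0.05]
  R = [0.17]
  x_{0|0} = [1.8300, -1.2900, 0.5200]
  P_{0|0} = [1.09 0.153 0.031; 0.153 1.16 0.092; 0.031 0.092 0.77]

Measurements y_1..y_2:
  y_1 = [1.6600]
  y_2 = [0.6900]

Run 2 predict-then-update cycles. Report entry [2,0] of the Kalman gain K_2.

K[2,0] = 0.0269

step 1: x^-=[1.7364, -1.2612, 0.1263]  P^-=[1.4149 0.1072 -0.0948; 0.1072 0.9407 -0.0684; -0.0948 -0.0684 1.1564]  S=[1.6431]  K=[0.8604; -0.0246; -0.1773]  nu=[-0.2681]  x^+=[1.5057, -1.2546, 0.1738]  P^+=[0.1985 0.1420 0.1559; 0.1420 0.9397 -0.0755; 0.1559 -0.0755 1.1048]
step 2: x^-=[1.4058, -1.1332, -0.2107]  P^-=[0.6069 0.0938 0.2282; 0.0938 0.8823 -0.3419; 0.2282 -0.3419 1.4839]  S=[0.7155]  K=[0.7685; 0.0075; 0.0269]  nu=[-0.9463]  x^+=[0.6785, -1.1403, -0.2362]  P^+=[0.1843 0.0897 0.2134; 0.0897 0.8823 -0.3421; 0.2134 -0.3421 1.4834]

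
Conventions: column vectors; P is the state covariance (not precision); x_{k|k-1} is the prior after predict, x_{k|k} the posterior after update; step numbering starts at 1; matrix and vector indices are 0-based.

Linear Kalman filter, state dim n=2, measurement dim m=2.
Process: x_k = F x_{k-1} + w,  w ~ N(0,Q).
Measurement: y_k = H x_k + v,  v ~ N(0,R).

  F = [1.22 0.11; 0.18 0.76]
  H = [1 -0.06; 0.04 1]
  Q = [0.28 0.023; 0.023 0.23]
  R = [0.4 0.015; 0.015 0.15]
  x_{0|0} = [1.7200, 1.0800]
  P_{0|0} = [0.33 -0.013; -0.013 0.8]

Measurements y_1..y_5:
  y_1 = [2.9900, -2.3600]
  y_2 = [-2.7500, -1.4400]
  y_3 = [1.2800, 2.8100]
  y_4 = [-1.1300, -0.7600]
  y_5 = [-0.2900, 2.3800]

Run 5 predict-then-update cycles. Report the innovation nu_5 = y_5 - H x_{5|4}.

step 1: x^-=[2.2172, 1.1304]  P^-=[0.7774 0.1500; 0.1500 0.6992]  S=[1.1619 0.1538; 0.1538 0.8625]  K=[0.6488 0.0943; -0.0156 0.8205]  nu=[0.8406, -3.5791]  x^+=[2.4251, -1.8192]  P^+=[0.2617 0.0134; 0.0134 0.1223]
step 2: x^-=[2.7585, -0.9461]  P^-=[0.6747 0.1034; 0.1034 0.3128]  S=[1.0634 0.1264; 0.1264 0.4721]  K=[0.6154 0.1115; -0.0002 0.6713]  nu=[-5.5653, -0.6043]  x^+=[-0.7336, -1.3507]  P^+=[0.2488 0.0160; 0.0160 0.1001]
step 3: x^-=[-1.0435, -1.1586]  P^-=[0.6558 0.1011; 0.1011 0.3002]  S=[1.0447 0.1241; 0.1241 0.4594]  K=[0.6085 0.1129; 0.0009 0.6621]  nu=[2.2540, 4.0103]  x^+=[0.7807, 1.4988]  P^+=[0.2461 0.0162; 0.0162 0.0987]
step 4: x^-=[1.1173, 1.2796]  P^-=[0.6518 0.1006; 0.1006 0.2994]  S=[1.0408 0.1235; 0.1235 0.4585]  K=[0.6071 0.1128; 0.0009 0.6615]  nu=[-2.1705, -2.0843]  x^+=[-0.4355, -0.1013]  P^+=[0.2455 0.0162; 0.0162 0.0986]
step 5: x^-=[-0.5425, -0.1554]  P^-=[0.6509 0.1005; 0.1005 0.2993]  S=[1.0399 0.1233; 0.1233 0.4584]  K=[0.6067 0.1128; 0.0009 0.6615]  nu=[0.2431, 2.5571]  x^+=[-0.1065, 1.5364]  P^+=[0.2454 0.0162; 0.0162 0.0986]

innov = [0.2431, 2.5571]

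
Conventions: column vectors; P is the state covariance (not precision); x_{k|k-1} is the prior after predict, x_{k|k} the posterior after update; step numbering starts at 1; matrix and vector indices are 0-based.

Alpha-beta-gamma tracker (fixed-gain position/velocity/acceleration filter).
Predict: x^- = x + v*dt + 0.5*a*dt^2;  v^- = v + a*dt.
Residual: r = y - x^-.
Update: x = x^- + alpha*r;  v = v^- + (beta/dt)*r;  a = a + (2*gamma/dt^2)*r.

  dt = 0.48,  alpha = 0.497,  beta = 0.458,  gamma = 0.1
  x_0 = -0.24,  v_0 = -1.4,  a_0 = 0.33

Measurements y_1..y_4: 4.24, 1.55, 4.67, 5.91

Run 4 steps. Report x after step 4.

step 1: x_pred=-0.8740  r=5.1140  x^+=1.6677  v^+=3.6380  a^+=4.7692
step 2: x_pred=3.9633  r=-2.4133  x^+=2.7639  v^+=3.6245  a^+=2.6743
step 3: x_pred=4.8117  r=-0.1417  x^+=4.7413  v^+=4.7729  a^+=2.5513
step 4: x_pred=7.3262  r=-1.4162  x^+=6.6224  v^+=4.6462  a^+=1.3219

x_post = 6.6224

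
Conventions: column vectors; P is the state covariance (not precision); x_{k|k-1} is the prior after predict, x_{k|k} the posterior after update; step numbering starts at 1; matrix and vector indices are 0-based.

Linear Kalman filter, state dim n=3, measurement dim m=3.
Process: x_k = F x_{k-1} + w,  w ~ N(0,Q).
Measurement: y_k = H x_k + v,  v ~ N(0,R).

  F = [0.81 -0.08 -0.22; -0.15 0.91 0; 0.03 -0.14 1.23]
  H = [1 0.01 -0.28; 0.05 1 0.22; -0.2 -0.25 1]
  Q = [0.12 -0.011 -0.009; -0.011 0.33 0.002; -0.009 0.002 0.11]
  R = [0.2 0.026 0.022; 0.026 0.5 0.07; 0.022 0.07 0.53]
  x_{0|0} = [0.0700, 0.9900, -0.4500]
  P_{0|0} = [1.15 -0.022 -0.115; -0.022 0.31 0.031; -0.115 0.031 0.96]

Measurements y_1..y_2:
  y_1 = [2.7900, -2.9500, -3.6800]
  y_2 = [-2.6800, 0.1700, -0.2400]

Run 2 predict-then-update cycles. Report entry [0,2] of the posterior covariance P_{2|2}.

P_post[0,2] = 0.0583

step 1: x^-=[0.0765, 0.8904, -0.6900]  P^-=[0.9679 -0.1998 -0.3507; -0.1998 0.6186 0.0122; -0.3507 0.0122 1.5505]  S=[1.4819 -0.2904 -0.9263; -0.2904 1.1737 0.2986; -0.9263 0.2986 2.2721]  K=[0.7768 -0.0287 0.1029; -0.1352 0.5306 -0.1700; -0.0991 0.0938 0.6592]  nu=[2.5114, -3.6924, -2.7521]  x^+=[1.8500, -0.9405, -3.0995]  P^+=[0.1856 -0.0187 0.1021; -0.0187 0.2502 0.0029; 0.1021 0.0029 0.3749]
step 2: x^-=[2.2557, -1.1334, -3.6252]  P^-=[0.2277 -0.0630 -0.0002; -0.0630 0.5465 -0.0472; -0.0002 -0.0472 0.6890]  S=[0.4809 -0.0495 -0.2059; -0.0495 1.0533 0.0514; -0.2059 0.0514 1.2796]  K=[0.4938 -0.0286 0.0572; -0.1136 0.5090 -0.1726; -0.1744 0.0656 0.5170]  nu=[-5.9394, 1.9882, 3.5530]  x^+=[-0.5311, -0.0599, -0.6222]  P^+=[0.1158 -0.0161 0.0583; -0.0161 0.2406 -0.0014; 0.0583 -0.0014 0.2861]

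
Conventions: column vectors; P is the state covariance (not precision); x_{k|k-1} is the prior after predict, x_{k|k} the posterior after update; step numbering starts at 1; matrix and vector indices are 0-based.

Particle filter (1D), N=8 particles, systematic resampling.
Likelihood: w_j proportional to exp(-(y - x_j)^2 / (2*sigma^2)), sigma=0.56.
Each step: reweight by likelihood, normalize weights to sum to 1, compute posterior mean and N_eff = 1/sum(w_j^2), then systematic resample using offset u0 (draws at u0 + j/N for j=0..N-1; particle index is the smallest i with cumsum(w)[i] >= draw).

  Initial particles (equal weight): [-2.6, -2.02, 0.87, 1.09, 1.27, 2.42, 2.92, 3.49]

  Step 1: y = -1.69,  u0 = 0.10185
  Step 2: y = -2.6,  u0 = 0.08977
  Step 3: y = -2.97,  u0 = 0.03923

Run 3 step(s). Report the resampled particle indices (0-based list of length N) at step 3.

resampled_idx = [0, 0, 1, 1, 2, 2, 4, 6]

step 1: w=[0.2411, 0.7589, 0.0000, 0.0000, 0.0000, 0.0000, 0.0000, 0.0000]  mean=-2.1597  Neff=1.5772  idx=[0, 0, 1, 1, 1, 1, 1, 1]
step 2: w=[0.1815, 0.1815, 0.1062, 0.1062, 0.1062, 0.1062, 0.1062, 0.1062]  mean=-2.2306  Neff=7.4897  idx=[0, 1, 1, 2, 4, 5, 6, 7]
step 3: w=[0.2235, 0.2235, 0.2235, 0.0659, 0.0659, 0.0659, 0.0659, 0.0659]  mean=-2.4088  Neff=5.8299  idx=[0, 0, 1, 1, 2, 2, 4, 6]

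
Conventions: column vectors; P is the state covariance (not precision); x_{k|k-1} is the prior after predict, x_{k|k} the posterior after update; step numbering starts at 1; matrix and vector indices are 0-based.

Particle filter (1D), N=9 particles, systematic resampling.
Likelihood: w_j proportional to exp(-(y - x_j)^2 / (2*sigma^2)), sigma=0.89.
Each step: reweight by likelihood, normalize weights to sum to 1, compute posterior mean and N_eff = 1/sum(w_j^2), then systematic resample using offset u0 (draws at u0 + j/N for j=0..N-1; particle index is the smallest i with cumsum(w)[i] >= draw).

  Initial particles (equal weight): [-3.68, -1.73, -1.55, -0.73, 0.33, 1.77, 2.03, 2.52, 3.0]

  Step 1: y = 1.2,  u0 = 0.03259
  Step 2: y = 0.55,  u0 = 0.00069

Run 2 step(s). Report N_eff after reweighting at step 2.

step 1: w=[0.0000, 0.0017, 0.0032, 0.0359, 0.2338, 0.3071, 0.2441, 0.1255, 0.0488]  mean=1.5447  Neff=4.3865  idx=[3, 4, 4, 5, 5, 6, 6, 6, 7]
step 2: w=[0.0908, 0.2477, 0.2477, 0.0998, 0.0998, 0.0641, 0.0641, 0.0641, 0.0220]  mean=0.8962  Neff=6.1105  idx=[0, 1, 1, 1, 2, 2, 3, 4, 6]

N_eff = 6.1105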